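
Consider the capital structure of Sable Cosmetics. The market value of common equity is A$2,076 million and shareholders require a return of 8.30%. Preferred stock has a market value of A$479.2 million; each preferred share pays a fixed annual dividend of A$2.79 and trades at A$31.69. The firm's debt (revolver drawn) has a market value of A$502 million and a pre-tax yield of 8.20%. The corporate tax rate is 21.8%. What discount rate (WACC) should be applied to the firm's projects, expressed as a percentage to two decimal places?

8.07%

Cost of preferred: Rp = 2.79 / 31.69 = 8.8040%.
Total capital V = 2076 + 479.2 + 502 = 3057.2.
Equity: weight = 2076/3057.2 = 0.6791; cost = 8.3%.
Preferred: weight = 479.2/3057.2 = 0.1567; cost = 8.804%.
Revolver drawn: weight = 502/3057.2 = 0.1642; after-tax cost = 8.2% × (1 − 21.8%) = 6.4124%.
WACC = 0.6791 × 8.3000% + 0.1567 × 8.8040% + 0.1642 × 6.4124% = 8.0691%.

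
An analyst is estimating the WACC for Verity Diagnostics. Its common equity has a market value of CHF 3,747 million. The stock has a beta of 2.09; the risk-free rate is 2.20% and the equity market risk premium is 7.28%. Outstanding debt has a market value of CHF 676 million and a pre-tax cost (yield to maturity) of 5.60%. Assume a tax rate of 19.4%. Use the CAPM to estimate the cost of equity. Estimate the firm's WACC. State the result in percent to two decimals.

Cost of equity via CAPM: Re = 2.2% + 2.09 × 7.28% = 17.4152%.
Total capital V = 3747 + 676 = 4423.
Equity: weight = 3747/4423 = 0.8472; cost = 17.4152%.
Debt: weight = 676/4423 = 0.1528; after-tax cost = 5.6% × (1 − 19.4%) = 4.5136%.
WACC = 0.8472 × 17.4152% + 0.1528 × 4.5136% = 15.4434%.

15.44%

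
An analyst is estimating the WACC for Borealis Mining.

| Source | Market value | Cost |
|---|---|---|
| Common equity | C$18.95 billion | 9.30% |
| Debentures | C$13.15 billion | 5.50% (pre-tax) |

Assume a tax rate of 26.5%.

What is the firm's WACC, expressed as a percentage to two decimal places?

Total capital V = 18.95 + 13.15 = 32.1.
Equity: weight = 18.95/32.1 = 0.5903; cost = 9.3%.
Debentures: weight = 13.15/32.1 = 0.4097; after-tax cost = 5.5% × (1 − 26.5%) = 4.0425%.
WACC = 0.5903 × 9.3000% + 0.4097 × 4.0425% = 7.1462%.

7.15%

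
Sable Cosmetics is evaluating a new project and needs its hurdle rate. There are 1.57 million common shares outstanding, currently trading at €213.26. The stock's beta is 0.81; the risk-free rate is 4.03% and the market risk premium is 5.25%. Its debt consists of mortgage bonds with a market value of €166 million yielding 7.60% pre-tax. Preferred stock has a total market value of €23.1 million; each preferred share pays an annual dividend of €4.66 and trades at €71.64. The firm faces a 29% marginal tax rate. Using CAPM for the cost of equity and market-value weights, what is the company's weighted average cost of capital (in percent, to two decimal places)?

Cost of equity via CAPM: Re = 4.03% + 0.81 × 5.25% = 8.2825%.
Cost of preferred: Rp = 4.66 / 71.64 = 6.5047%.
Market value of equity E = 213.26 × 1.57m = 334.8182m.
Total capital V = 334.8182 + 23.1 + 166 = 523.9182.
Equity: weight = 334.8182/523.9182 = 0.6391; cost = 8.2825%.
Preferred: weight = 23.1/523.9182 = 0.0441; cost = 6.5047%.
Mortgage bonds: weight = 166/523.9182 = 0.3168; after-tax cost = 7.6% × (1 − 29%) = 5.3960%.
WACC = 0.6391 × 8.2825% + 0.0441 × 6.5047% + 0.3168 × 5.3960% = 7.2895%.

7.29%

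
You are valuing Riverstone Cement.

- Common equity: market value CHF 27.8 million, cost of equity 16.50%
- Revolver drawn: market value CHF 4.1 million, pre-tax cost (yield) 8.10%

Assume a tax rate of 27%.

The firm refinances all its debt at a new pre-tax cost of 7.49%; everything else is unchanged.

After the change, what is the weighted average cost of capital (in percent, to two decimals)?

15.08%

After the change:
Total capital V = 27.8 + 4.1 = 31.9.
Equity: weight = 27.8/31.9 = 0.8715; cost = 16.5%.
Revolver drawn: weight = 4.1/31.9 = 0.1285; after-tax cost = 7.49% × (1 − 27%) = 5.4677%.
WACC = 0.8715 × 16.5000% + 0.1285 × 5.4677% = 15.0821%.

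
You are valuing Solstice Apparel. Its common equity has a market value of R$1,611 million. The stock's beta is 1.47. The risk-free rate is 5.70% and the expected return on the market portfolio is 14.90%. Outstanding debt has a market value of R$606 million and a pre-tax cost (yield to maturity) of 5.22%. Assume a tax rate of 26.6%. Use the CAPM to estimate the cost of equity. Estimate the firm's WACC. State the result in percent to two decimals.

Market risk premium = 14.9% − 5.7% = 9.2%.
Cost of equity via CAPM: Re = 5.7% + 1.47 × 9.2% = 19.2240%.
Total capital V = 1611 + 606 = 2217.
Equity: weight = 1611/2217 = 0.7267; cost = 19.224%.
Debt: weight = 606/2217 = 0.2733; after-tax cost = 5.22% × (1 − 26.6%) = 3.8315%.
WACC = 0.7267 × 19.2240% + 0.2733 × 3.8315% = 15.0166%.

15.02%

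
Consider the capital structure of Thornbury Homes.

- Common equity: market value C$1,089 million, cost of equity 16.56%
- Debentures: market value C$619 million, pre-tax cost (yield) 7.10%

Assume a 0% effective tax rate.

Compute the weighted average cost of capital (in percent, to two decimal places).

Total capital V = 1089 + 619 = 1708.
Equity: weight = 1089/1708 = 0.6376; cost = 16.56%.
Debentures: weight = 619/1708 = 0.3624; after-tax cost = 7.1% × (1 − 0%) = 7.1000%.
WACC = 0.6376 × 16.5600% + 0.3624 × 7.1000% = 13.1316%.

13.13%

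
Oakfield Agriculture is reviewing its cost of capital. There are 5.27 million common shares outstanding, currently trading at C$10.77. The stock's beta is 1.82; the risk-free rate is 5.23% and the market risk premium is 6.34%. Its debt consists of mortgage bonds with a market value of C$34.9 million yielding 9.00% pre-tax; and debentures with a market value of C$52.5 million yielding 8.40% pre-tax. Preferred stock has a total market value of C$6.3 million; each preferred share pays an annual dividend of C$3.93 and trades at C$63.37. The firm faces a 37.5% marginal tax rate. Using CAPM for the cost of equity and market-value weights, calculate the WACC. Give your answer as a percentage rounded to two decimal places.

Cost of equity via CAPM: Re = 5.23% + 1.82 × 6.34% = 16.7688%.
Cost of preferred: Rp = 3.93 / 63.37 = 6.2017%.
Market value of equity E = 10.77 × 5.27m = 56.7579m.
Total capital V = 56.7579 + 6.3 + 34.9 + 52.5 = 150.4579.
Equity: weight = 56.7579/150.4579 = 0.3772; cost = 16.7688%.
Preferred: weight = 6.3/150.4579 = 0.0419; cost = 6.2017%.
Mortgage bonds: weight = 34.9/150.4579 = 0.2320; after-tax cost = 9% × (1 − 37.5%) = 5.6250%.
Debentures: weight = 52.5/150.4579 = 0.3489; after-tax cost = 8.4% × (1 − 37.5%) = 5.2500%.
WACC = 0.3772 × 16.7688% + 0.0419 × 6.2017% + 0.2320 × 5.6250% + 0.3489 × 5.2500% = 9.7221%.

9.72%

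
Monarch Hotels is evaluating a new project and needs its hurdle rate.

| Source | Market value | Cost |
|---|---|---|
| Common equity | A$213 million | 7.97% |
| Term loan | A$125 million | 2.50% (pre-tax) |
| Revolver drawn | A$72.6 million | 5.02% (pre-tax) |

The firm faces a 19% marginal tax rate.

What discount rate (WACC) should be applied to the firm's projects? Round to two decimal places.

Total capital V = 213 + 125 + 72.6 = 410.6.
Equity: weight = 213/410.6 = 0.5188; cost = 7.97%.
Term loan: weight = 125/410.6 = 0.3044; after-tax cost = 2.5% × (1 − 19%) = 2.0250%.
Revolver drawn: weight = 72.6/410.6 = 0.1768; after-tax cost = 5.02% × (1 − 19%) = 4.0662%.
WACC = 0.5188 × 7.9700% + 0.3044 × 2.0250% + 0.1768 × 4.0662% = 5.4699%.

5.47%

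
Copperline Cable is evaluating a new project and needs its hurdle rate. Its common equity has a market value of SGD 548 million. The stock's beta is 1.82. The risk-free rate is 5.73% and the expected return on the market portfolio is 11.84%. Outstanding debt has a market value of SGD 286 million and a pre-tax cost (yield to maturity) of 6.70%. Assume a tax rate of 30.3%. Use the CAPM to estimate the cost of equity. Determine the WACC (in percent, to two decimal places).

Market risk premium = 11.84% − 5.73% = 6.11%.
Cost of equity via CAPM: Re = 5.73% + 1.82 × 6.11% = 16.8502%.
Total capital V = 548 + 286 = 834.
Equity: weight = 548/834 = 0.6571; cost = 16.8502%.
Debt: weight = 286/834 = 0.3429; after-tax cost = 6.7% × (1 − 30.3%) = 4.6699%.
WACC = 0.6571 × 16.8502% + 0.3429 × 4.6699% = 12.6733%.

12.67%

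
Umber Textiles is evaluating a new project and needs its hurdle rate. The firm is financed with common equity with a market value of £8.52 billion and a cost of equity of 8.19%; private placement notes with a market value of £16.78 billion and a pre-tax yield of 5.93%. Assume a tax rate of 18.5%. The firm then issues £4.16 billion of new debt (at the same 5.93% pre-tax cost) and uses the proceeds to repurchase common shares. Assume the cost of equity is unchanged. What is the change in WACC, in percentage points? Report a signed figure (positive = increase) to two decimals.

Current WACC:
Total capital V = 8.52 + 16.78 = 25.3.
Equity: weight = 8.52/25.3 = 0.3368; cost = 8.19%.
Private placement notes: weight = 16.78/25.3 = 0.6632; after-tax cost = 5.93% × (1 − 18.5%) = 4.8329%.
WACC = 0.3368 × 8.1900% + 0.6632 × 4.8329% = 5.9635%.
After the change:
Total capital V = 4.36 + 20.94 = 25.3.
Equity: weight = 4.36/25.3 = 0.1723; cost = 8.19%.
Private placement notes: weight = 20.94/25.3 = 0.8277; after-tax cost = 5.93% × (1 − 18.5%) = 4.8329%.
WACC = 0.1723 × 8.1900% + 0.8277 × 4.8329% = 5.4115%.
Change in WACC = 5.4115% − 5.9635% = -0.5520 pp.

-0.55 pp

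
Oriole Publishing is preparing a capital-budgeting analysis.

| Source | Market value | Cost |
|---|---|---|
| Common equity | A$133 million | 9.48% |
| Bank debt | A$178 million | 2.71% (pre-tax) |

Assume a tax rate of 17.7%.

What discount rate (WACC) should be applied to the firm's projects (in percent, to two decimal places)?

5.33%

Total capital V = 133 + 178 = 311.
Equity: weight = 133/311 = 0.4277; cost = 9.48%.
Bank debt: weight = 178/311 = 0.5723; after-tax cost = 2.71% × (1 − 17.7%) = 2.2303%.
WACC = 0.4277 × 9.4800% + 0.5723 × 2.2303% = 5.3307%.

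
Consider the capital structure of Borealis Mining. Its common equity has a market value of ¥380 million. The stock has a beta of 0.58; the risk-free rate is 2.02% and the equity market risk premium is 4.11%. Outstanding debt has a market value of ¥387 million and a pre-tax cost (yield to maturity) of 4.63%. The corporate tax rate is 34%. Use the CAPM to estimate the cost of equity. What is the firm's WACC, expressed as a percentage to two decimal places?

Cost of equity via CAPM: Re = 2.02% + 0.58 × 4.11% = 4.4038%.
Total capital V = 380 + 387 = 767.
Equity: weight = 380/767 = 0.4954; cost = 4.4038%.
Debt: weight = 387/767 = 0.5046; after-tax cost = 4.63% × (1 − 34%) = 3.0558%.
WACC = 0.4954 × 4.4038% + 0.5046 × 3.0558% = 3.7236%.

3.72%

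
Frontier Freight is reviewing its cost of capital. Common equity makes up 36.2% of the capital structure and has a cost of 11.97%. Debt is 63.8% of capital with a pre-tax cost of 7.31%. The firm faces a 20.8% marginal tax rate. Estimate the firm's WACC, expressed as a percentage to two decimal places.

8.03%

After-tax cost of debt = 7.31% × (1 − 20.8%) = 5.7895%.
WACC = 0.362 × 11.9700% + 0.638 × 5.7895% = 8.0269%.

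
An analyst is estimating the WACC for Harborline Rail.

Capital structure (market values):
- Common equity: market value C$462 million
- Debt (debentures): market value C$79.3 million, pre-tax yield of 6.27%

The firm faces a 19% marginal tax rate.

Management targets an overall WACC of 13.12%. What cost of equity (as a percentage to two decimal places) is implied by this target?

Total capital V = 462 + 79.3 = 541.3.
Equity weight = 462/541.3 = 0.8535.
Debentures weight = 79.3/541.3 = 0.1465.
Debt contribution = 0.1465 × 6.27% × (1 − 19%) = 0.7440%.
Required equity contribution = 13.12% − 0.7440% = 12.3760%.
Re = 12.3760% / 0.8535 = 14.5002%.

14.50%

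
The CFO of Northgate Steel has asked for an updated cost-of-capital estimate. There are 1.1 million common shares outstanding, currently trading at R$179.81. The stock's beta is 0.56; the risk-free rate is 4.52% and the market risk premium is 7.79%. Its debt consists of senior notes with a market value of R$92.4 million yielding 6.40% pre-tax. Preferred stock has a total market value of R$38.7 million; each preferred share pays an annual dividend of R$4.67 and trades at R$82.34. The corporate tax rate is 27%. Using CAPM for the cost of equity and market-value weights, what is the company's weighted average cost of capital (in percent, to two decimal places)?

7.32%

Cost of equity via CAPM: Re = 4.52% + 0.56 × 7.79% = 8.8824%.
Cost of preferred: Rp = 4.67 / 82.34 = 5.6716%.
Market value of equity E = 179.81 × 1.1m = 197.791m.
Total capital V = 197.791 + 38.7 + 92.4 = 328.891.
Equity: weight = 197.791/328.891 = 0.6014; cost = 8.8824%.
Preferred: weight = 38.7/328.891 = 0.1177; cost = 5.6716%.
Senior notes: weight = 92.4/328.891 = 0.2809; after-tax cost = 6.4% × (1 − 27%) = 4.6720%.
WACC = 0.6014 × 8.8824% + 0.1177 × 5.6716% + 0.2809 × 4.6720% = 7.3217%.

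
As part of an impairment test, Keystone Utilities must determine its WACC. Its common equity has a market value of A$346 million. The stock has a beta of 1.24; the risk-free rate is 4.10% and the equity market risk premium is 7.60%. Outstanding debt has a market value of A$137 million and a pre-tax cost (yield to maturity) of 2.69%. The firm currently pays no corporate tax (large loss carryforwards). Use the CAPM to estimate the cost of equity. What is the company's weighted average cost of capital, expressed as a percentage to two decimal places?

Cost of equity via CAPM: Re = 4.1% + 1.24 × 7.6% = 13.5240%.
Total capital V = 346 + 137 = 483.
Equity: weight = 346/483 = 0.7164; cost = 13.524%.
Debt: weight = 137/483 = 0.2836; after-tax cost = 2.69% × (1 − 0%) = 2.6900%.
WACC = 0.7164 × 13.5240% + 0.2836 × 2.6900% = 10.4510%.

10.45%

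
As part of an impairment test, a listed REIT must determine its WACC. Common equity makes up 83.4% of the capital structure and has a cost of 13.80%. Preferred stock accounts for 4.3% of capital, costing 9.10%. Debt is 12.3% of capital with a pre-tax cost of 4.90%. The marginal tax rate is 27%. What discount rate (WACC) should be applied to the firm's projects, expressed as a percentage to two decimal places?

After-tax cost of debt = 4.9% × (1 − 27%) = 3.5770%.
WACC = 0.834 × 13.8000% + 0.043 × 9.1000% + 0.123 × 3.5770% = 12.3405%.

12.34%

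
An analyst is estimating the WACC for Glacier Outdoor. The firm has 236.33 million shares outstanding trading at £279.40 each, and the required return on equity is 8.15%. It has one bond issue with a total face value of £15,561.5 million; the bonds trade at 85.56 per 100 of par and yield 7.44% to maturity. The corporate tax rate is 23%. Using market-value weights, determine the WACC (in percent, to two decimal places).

7.74%

Market value of equity E = 279.4 × 236.33m = 66030.602m. Market value of debt D = 15561.5m × 85.56/100 = 13314.4194m.
Total capital V = 66030.602 + 13314.4194 = 79345.0214.
Equity: weight = 66030.602/79345.0214 = 0.8322; cost = 8.15%.
Bonds outstanding: weight = 13314.4194/79345.0214 = 0.1678; after-tax cost = 7.44% × (1 − 23%) = 5.7288%.
WACC = 0.8322 × 8.1500% + 0.1678 × 5.7288% = 7.7437%.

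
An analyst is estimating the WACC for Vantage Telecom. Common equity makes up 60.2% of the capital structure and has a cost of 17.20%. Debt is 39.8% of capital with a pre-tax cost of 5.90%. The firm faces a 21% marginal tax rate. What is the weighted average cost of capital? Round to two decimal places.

12.21%

After-tax cost of debt = 5.9% × (1 − 21%) = 4.6610%.
WACC = 0.602 × 17.2000% + 0.398 × 4.6610% = 12.2095%.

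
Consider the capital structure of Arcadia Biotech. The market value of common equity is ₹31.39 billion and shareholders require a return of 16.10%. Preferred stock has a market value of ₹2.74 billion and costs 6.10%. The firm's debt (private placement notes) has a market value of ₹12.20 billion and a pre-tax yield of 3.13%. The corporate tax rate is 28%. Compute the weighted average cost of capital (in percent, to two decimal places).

11.86%

Total capital V = 31.39 + 2.74 + 12.2 = 46.33.
Equity: weight = 31.39/46.33 = 0.6775; cost = 16.1%.
Preferred: weight = 2.74/46.33 = 0.0591; cost = 6.1%.
Private placement notes: weight = 12.2/46.33 = 0.2633; after-tax cost = 3.13% × (1 − 28%) = 2.2536%.
WACC = 0.6775 × 16.1000% + 0.0591 × 6.1000% + 0.2633 × 2.2536% = 11.8624%.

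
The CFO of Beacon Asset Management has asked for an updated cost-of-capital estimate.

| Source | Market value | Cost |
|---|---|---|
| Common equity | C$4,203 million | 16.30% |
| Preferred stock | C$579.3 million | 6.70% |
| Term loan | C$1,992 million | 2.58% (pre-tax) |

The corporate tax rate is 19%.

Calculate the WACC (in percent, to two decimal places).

Total capital V = 4203 + 579.3 + 1992 = 6774.3.
Equity: weight = 4203/6774.3 = 0.6204; cost = 16.3%.
Preferred: weight = 579.3/6774.3 = 0.0855; cost = 6.7%.
Term loan: weight = 1992/6774.3 = 0.2941; after-tax cost = 2.58% × (1 − 19%) = 2.0898%.
WACC = 0.6204 × 16.3000% + 0.0855 × 6.7000% + 0.2941 × 2.0898% = 11.3005%.

11.30%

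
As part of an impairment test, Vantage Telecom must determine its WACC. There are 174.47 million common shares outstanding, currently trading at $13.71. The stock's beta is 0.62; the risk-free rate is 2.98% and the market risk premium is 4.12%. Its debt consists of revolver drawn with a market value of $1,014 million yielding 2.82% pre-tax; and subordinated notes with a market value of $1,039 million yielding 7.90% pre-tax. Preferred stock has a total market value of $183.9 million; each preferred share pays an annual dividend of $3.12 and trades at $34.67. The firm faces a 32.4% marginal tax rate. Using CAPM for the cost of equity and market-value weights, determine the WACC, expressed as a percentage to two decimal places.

Cost of equity via CAPM: Re = 2.98% + 0.62 × 4.12% = 5.5344%.
Cost of preferred: Rp = 3.12 / 34.67 = 8.9991%.
Market value of equity E = 13.71 × 174.47m = 2391.9837m.
Total capital V = 2391.9837 + 183.9 + 1014 + 1039 = 4628.8837.
Equity: weight = 2391.9837/4628.8837 = 0.5168; cost = 5.5344%.
Preferred: weight = 183.9/4628.8837 = 0.0397; cost = 8.9991%.
Revolver drawn: weight = 1014/4628.8837 = 0.2191; after-tax cost = 2.82% × (1 − 32.4%) = 1.9063%.
Subordinated notes: weight = 1039/4628.8837 = 0.2245; after-tax cost = 7.9% × (1 − 32.4%) = 5.3404%.
WACC = 0.5168 × 5.5344% + 0.0397 × 8.9991% + 0.2191 × 1.9063% + 0.2245 × 5.3404% = 4.8337%.

4.83%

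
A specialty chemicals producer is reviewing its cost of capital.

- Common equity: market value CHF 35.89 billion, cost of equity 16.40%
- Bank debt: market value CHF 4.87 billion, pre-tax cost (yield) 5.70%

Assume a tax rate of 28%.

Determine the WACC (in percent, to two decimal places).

Total capital V = 35.89 + 4.87 = 40.76.
Equity: weight = 35.89/40.76 = 0.8805; cost = 16.4%.
Bank debt: weight = 4.87/40.76 = 0.1195; after-tax cost = 5.7% × (1 − 28%) = 4.1040%.
WACC = 0.8805 × 16.4000% + 0.1195 × 4.1040% = 14.9309%.

14.93%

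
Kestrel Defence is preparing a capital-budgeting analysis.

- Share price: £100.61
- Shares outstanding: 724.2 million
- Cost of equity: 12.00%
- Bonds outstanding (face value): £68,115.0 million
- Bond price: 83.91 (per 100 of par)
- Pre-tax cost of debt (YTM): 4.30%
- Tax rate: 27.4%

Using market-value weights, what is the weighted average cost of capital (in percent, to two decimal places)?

8.10%

Market value of equity E = 100.61 × 724.2m = 72861.762m. Market value of debt D = 68115m × 83.91/100 = 57155.2965m.
Total capital V = 72861.762 + 57155.2965 = 130017.0585.
Equity: weight = 72861.762/130017.0585 = 0.5604; cost = 12%.
Bonds outstanding: weight = 57155.2965/130017.0585 = 0.4396; after-tax cost = 4.3% × (1 − 27.4%) = 3.1218%.
WACC = 0.5604 × 12.0000% + 0.4396 × 3.1218% = 8.0972%.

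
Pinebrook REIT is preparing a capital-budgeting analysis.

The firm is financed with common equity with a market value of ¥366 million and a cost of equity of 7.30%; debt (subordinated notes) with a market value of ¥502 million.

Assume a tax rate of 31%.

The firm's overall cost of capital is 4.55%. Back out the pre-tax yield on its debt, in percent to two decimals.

3.69%

Total capital V = 366 + 502 = 868.
Equity weight = 366/868 = 0.4217.
Subordinated notes weight = 502/868 = 0.5783.
Equity contribution = 0.4217 × 7.3% = 3.0781%.
Remaining for debt = 4.55% − 3.0781% = 1.4719%.
Rd × (1 − 31%) × 0.5783 = 1.4719%  ⇒  Rd = 3.6884%.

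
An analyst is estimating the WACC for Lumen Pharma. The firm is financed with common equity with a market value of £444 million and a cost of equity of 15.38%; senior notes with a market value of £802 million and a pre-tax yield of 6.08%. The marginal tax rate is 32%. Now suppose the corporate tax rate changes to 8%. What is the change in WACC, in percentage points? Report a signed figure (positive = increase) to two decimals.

Current WACC:
Total capital V = 444 + 802 = 1246.
Equity: weight = 444/1246 = 0.3563; cost = 15.38%.
Senior notes: weight = 802/1246 = 0.6437; after-tax cost = 6.08% × (1 − 32%) = 4.1344%.
WACC = 0.3563 × 15.3800% + 0.6437 × 4.1344% = 8.1417%.
After the change:
Total capital V = 444 + 802 = 1246.
Equity: weight = 444/1246 = 0.3563; cost = 15.38%.
Senior notes: weight = 802/1246 = 0.6437; after-tax cost = 6.08% × (1 − 8%) = 5.5936%.
WACC = 0.3563 × 15.3800% + 0.6437 × 5.5936% = 9.0809%.
Change in WACC = 9.0809% − 8.1417% = 0.9392 pp.

+0.94 pp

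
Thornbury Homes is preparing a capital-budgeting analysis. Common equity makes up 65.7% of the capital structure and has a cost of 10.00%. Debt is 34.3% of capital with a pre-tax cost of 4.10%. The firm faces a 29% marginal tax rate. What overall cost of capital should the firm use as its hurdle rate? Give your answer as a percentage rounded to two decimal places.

After-tax cost of debt = 4.1% × (1 − 29%) = 2.9110%.
WACC = 0.657 × 10.0000% + 0.343 × 2.9110% = 7.5685%.

7.57%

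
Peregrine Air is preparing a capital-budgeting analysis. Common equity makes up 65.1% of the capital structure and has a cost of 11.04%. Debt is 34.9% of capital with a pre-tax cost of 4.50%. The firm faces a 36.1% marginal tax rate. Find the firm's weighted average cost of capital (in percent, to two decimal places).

After-tax cost of debt = 4.5% × (1 − 36.1%) = 2.8755%.
WACC = 0.651 × 11.0400% + 0.349 × 2.8755% = 8.1906%.

8.19%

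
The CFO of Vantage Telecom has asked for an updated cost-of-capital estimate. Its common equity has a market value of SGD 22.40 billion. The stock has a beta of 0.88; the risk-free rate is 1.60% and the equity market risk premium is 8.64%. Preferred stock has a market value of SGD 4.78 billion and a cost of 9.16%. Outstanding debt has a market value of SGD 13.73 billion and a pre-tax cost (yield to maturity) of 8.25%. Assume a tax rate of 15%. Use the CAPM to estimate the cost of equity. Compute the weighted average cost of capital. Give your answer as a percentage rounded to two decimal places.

Cost of equity via CAPM: Re = 1.6% + 0.88 × 8.64% = 9.2032%.
Total capital V = 22.4 + 4.78 + 13.73 = 40.91.
Equity: weight = 22.4/40.91 = 0.5475; cost = 9.2032%.
Preferred: weight = 4.78/40.91 = 0.1168; cost = 9.16%.
Debt: weight = 13.73/40.91 = 0.3356; after-tax cost = 8.25% × (1 − 15%) = 7.0125%.
WACC = 0.5475 × 9.2032% + 0.1168 × 9.1600% + 0.3356 × 7.0125% = 8.4629%.

8.46%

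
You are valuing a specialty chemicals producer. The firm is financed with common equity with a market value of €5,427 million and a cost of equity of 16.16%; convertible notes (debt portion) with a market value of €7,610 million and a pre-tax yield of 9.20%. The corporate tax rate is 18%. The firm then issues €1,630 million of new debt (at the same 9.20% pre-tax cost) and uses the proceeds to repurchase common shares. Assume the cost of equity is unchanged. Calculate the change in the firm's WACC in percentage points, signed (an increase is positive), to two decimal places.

Current WACC:
Total capital V = 5427 + 7610 = 13037.
Equity: weight = 5427/13037 = 0.4163; cost = 16.16%.
Convertible notes (debt portion): weight = 7610/13037 = 0.5837; after-tax cost = 9.2% × (1 − 18%) = 7.5440%.
WACC = 0.4163 × 16.1600% + 0.5837 × 7.5440% = 11.1306%.
After the change:
Total capital V = 3797 + 9240 = 13037.
Equity: weight = 3797/13037 = 0.2912; cost = 16.16%.
Convertible notes (debt portion): weight = 9240/13037 = 0.7088; after-tax cost = 9.2% × (1 − 18%) = 7.5440%.
WACC = 0.2912 × 16.1600% + 0.7088 × 7.5440% = 10.0534%.
Change in WACC = 10.0534% − 11.1306% = -1.0772 pp.

-1.08 pp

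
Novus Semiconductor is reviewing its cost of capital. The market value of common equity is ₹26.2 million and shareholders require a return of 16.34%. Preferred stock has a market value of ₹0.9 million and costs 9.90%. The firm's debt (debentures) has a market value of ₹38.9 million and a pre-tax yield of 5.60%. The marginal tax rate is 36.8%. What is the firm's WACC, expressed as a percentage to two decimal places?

8.71%

Total capital V = 26.2 + 0.9 + 38.9 = 66.
Equity: weight = 26.2/66 = 0.3970; cost = 16.34%.
Preferred: weight = 0.9/66 = 0.0136; cost = 9.9%.
Debentures: weight = 38.9/66 = 0.5894; after-tax cost = 5.6% × (1 − 36.8%) = 3.5392%.
WACC = 0.3970 × 16.3400% + 0.0136 × 9.9000% + 0.5894 × 3.5392% = 8.7075%.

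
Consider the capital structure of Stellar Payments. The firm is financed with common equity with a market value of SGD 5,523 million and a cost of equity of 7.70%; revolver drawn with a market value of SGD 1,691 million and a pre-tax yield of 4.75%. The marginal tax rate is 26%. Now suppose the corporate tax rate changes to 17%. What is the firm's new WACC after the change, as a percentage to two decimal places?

6.82%

After the change:
Total capital V = 5523 + 1691 = 7214.
Equity: weight = 5523/7214 = 0.7656; cost = 7.7%.
Revolver drawn: weight = 1691/7214 = 0.2344; after-tax cost = 4.75% × (1 − 17%) = 3.9425%.
WACC = 0.7656 × 7.7000% + 0.2344 × 3.9425% = 6.8192%.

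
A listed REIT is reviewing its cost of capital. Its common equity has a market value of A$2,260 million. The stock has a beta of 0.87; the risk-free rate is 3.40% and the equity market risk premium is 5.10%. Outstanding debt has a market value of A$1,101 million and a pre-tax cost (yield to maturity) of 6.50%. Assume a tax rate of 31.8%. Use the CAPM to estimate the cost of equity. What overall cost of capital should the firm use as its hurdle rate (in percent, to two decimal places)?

Cost of equity via CAPM: Re = 3.4% + 0.87 × 5.1% = 7.8370%.
Total capital V = 2260 + 1101 = 3361.
Equity: weight = 2260/3361 = 0.6724; cost = 7.837%.
Debt: weight = 1101/3361 = 0.3276; after-tax cost = 6.5% × (1 − 31.8%) = 4.4330%.
WACC = 0.6724 × 7.8370% + 0.3276 × 4.4330% = 6.7219%.

6.72%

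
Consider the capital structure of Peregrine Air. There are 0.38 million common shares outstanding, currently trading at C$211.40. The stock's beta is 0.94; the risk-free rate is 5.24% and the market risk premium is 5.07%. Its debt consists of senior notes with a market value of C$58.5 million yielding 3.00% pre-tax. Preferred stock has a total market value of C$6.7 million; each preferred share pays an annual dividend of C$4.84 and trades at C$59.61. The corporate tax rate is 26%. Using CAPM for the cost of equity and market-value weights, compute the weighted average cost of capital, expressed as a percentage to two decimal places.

6.79%

Cost of equity via CAPM: Re = 5.24% + 0.94 × 5.07% = 10.0058%.
Cost of preferred: Rp = 4.84 / 59.61 = 8.1194%.
Market value of equity E = 211.4 × 0.38m = 80.332m.
Total capital V = 80.332 + 6.7 + 58.5 = 145.532.
Equity: weight = 80.332/145.532 = 0.5520; cost = 10.0058%.
Preferred: weight = 6.7/145.532 = 0.0460; cost = 8.1194%.
Senior notes: weight = 58.5/145.532 = 0.4020; after-tax cost = 3% × (1 − 26%) = 2.2200%.
WACC = 0.5520 × 10.0058% + 0.0460 × 8.1194% + 0.4020 × 2.2200% = 6.7893%.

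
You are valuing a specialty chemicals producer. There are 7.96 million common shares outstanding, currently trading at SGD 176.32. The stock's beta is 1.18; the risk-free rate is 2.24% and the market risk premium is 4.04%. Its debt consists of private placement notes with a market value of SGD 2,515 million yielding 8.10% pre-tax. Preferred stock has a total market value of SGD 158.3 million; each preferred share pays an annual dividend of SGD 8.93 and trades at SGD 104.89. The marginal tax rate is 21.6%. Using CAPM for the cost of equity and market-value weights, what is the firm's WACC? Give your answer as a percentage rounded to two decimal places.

Cost of equity via CAPM: Re = 2.24% + 1.18 × 4.04% = 7.0072%.
Cost of preferred: Rp = 8.93 / 104.89 = 8.5137%.
Market value of equity E = 176.32 × 7.96m = 1403.5072m.
Total capital V = 1403.5072 + 158.3 + 2515 = 4076.8072.
Equity: weight = 1403.5072/4076.8072 = 0.3443; cost = 7.0072%.
Preferred: weight = 158.3/4076.8072 = 0.0388; cost = 8.5137%.
Private placement notes: weight = 2515/4076.8072 = 0.6169; after-tax cost = 8.1% × (1 − 21.6%) = 6.3504%.
WACC = 0.3443 × 7.0072% + 0.0388 × 8.5137% + 0.6169 × 6.3504% = 6.6605%.

6.66%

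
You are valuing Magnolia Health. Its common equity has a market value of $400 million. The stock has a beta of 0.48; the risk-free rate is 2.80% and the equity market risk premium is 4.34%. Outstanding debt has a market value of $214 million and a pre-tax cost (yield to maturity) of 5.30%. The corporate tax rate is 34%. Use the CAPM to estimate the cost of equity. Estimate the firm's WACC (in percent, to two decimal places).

Cost of equity via CAPM: Re = 2.8% + 0.48 × 4.34% = 4.8832%.
Total capital V = 400 + 214 = 614.
Equity: weight = 400/614 = 0.6515; cost = 4.8832%.
Debt: weight = 214/614 = 0.3485; after-tax cost = 5.3% × (1 − 34%) = 3.4980%.
WACC = 0.6515 × 4.8832% + 0.3485 × 3.4980% = 4.4004%.

4.40%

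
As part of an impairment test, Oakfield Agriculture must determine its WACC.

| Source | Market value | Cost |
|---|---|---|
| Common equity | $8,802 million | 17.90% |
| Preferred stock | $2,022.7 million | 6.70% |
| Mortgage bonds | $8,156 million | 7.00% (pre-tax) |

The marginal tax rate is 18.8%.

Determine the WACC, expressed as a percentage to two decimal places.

11.46%

Total capital V = 8802 + 2022.7 + 8156 = 18980.7.
Equity: weight = 8802/18980.7 = 0.4637; cost = 17.9%.
Preferred: weight = 2022.7/18980.7 = 0.1066; cost = 6.7%.
Mortgage bonds: weight = 8156/18980.7 = 0.4297; after-tax cost = 7% × (1 − 18.8%) = 5.6840%.
WACC = 0.4637 × 17.9000% + 0.1066 × 6.7000% + 0.4297 × 5.6840% = 11.4572%.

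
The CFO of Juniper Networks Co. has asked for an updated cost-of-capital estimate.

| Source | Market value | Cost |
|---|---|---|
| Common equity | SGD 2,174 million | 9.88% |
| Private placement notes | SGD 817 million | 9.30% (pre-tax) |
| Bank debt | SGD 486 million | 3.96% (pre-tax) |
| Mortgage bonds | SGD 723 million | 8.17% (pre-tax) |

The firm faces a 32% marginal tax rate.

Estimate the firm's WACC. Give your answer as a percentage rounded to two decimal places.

Total capital V = 2174 + 817 + 486 + 723 = 4200.
Equity: weight = 2174/4200 = 0.5176; cost = 9.88%.
Private placement notes: weight = 817/4200 = 0.1945; after-tax cost = 9.3% × (1 − 32%) = 6.3240%.
Bank debt: weight = 486/4200 = 0.1157; after-tax cost = 3.96% × (1 − 32%) = 2.6928%.
Mortgage bonds: weight = 723/4200 = 0.1721; after-tax cost = 8.17% × (1 − 32%) = 5.5556%.
WACC = 0.5176 × 9.8800% + 0.1945 × 6.3240% + 0.1157 × 2.6928% + 0.1721 × 5.5556% = 7.6122%.

7.61%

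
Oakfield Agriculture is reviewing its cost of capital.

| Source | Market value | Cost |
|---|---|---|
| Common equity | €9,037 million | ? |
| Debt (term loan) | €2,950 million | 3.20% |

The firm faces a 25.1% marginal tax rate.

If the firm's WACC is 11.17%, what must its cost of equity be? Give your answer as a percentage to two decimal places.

Total capital V = 9037 + 2950 = 11987.
Equity weight = 9037/11987 = 0.7539.
Term loan weight = 2950/11987 = 0.2461.
Debt contribution = 0.2461 × 3.2% × (1 − 25.1%) = 0.5899%.
Required equity contribution = 11.17% − 0.5899% = 10.5801%.
Re = 10.5801% / 0.7539 = 14.0339%.

14.03%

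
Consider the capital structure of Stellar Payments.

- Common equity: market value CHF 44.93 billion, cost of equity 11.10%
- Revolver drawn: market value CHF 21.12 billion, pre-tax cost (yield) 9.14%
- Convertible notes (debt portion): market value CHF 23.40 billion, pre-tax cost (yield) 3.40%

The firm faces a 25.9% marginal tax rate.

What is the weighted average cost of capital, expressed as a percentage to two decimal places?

Total capital V = 44.93 + 21.12 + 23.4 = 89.45.
Equity: weight = 44.93/89.45 = 0.5023; cost = 11.1%.
Revolver drawn: weight = 21.12/89.45 = 0.2361; after-tax cost = 9.14% × (1 − 25.9%) = 6.7727%.
Convertible notes (debt portion): weight = 23.4/89.45 = 0.2616; after-tax cost = 3.4% × (1 − 25.9%) = 2.5194%.
WACC = 0.5023 × 11.1000% + 0.2361 × 6.7727% + 0.2616 × 2.5194% = 7.8336%.

7.83%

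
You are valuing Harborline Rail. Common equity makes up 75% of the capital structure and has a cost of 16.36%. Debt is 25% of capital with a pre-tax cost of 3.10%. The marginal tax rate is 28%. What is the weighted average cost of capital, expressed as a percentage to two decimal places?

After-tax cost of debt = 3.1% × (1 − 28%) = 2.2320%.
WACC = 0.750 × 16.3600% + 0.250 × 2.2320% = 12.8280%.

12.83%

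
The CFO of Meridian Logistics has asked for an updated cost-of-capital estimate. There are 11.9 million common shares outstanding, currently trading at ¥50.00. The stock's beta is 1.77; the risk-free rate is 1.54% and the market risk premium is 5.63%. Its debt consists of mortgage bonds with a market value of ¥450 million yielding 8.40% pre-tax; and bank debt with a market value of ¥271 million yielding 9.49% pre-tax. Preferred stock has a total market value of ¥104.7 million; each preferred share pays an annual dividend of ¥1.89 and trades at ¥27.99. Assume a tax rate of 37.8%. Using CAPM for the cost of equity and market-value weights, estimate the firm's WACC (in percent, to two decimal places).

8.10%

Cost of equity via CAPM: Re = 1.54% + 1.77 × 5.63% = 11.5051%.
Cost of preferred: Rp = 1.89 / 27.99 = 6.7524%.
Market value of equity E = 50.0 × 11.9m = 595m.
Total capital V = 595 + 104.7 + 450 + 271 = 1420.7.
Equity: weight = 595/1420.7 = 0.4188; cost = 11.5051%.
Preferred: weight = 104.7/1420.7 = 0.0737; cost = 6.7524%.
Mortgage bonds: weight = 450/1420.7 = 0.3167; after-tax cost = 8.4% × (1 − 37.8%) = 5.2248%.
Bank debt: weight = 271/1420.7 = 0.1908; after-tax cost = 9.49% × (1 − 37.8%) = 5.9028%.
WACC = 0.4188 × 11.5051% + 0.0737 × 6.7524% + 0.3167 × 5.2248% + 0.1908 × 5.9028% = 8.0969%.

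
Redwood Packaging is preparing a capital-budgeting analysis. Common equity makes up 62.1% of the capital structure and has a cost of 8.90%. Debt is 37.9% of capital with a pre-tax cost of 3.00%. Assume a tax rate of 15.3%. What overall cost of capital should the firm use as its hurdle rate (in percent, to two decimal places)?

After-tax cost of debt = 3% × (1 − 15.3%) = 2.5410%.
WACC = 0.621 × 8.9000% + 0.379 × 2.5410% = 6.4899%.

6.49%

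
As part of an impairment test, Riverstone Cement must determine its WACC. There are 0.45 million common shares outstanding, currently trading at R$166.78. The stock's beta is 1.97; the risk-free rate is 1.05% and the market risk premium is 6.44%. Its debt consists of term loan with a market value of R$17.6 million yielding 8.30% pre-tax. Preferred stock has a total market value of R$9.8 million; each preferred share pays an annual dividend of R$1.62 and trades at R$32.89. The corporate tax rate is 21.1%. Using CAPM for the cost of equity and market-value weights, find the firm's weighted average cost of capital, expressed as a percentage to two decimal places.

11.66%

Cost of equity via CAPM: Re = 1.05% + 1.97 × 6.44% = 13.7368%.
Cost of preferred: Rp = 1.62 / 32.89 = 4.9255%.
Market value of equity E = 166.78 × 0.45m = 75.051m.
Total capital V = 75.051 + 9.8 + 17.6 = 102.451.
Equity: weight = 75.051/102.451 = 0.7326; cost = 13.7368%.
Preferred: weight = 9.8/102.451 = 0.0957; cost = 4.9255%.
Term loan: weight = 17.6/102.451 = 0.1718; after-tax cost = 8.3% × (1 − 21.1%) = 6.5487%.
WACC = 0.7326 × 13.7368% + 0.0957 × 4.9255% + 0.1718 × 6.5487% = 11.6591%.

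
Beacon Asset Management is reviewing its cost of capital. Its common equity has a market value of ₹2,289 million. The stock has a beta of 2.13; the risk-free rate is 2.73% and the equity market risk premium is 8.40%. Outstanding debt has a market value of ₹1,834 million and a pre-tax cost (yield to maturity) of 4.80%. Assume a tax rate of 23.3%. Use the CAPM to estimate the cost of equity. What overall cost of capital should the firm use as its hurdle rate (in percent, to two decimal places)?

Cost of equity via CAPM: Re = 2.73% + 2.13 × 8.4% = 20.6220%.
Total capital V = 2289 + 1834 = 4123.
Equity: weight = 2289/4123 = 0.5552; cost = 20.622%.
Debt: weight = 1834/4123 = 0.4448; after-tax cost = 4.8% × (1 − 23.3%) = 3.6816%.
WACC = 0.5552 × 20.6220% + 0.4448 × 3.6816% = 13.0865%.

13.09%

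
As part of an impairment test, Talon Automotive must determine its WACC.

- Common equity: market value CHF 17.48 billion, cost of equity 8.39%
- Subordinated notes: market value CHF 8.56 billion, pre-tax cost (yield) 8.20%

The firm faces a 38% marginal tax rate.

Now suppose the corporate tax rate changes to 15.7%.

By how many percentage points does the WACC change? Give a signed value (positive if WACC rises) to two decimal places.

Current WACC:
Total capital V = 17.48 + 8.56 = 26.04.
Equity: weight = 17.48/26.04 = 0.6713; cost = 8.39%.
Subordinated notes: weight = 8.56/26.04 = 0.3287; after-tax cost = 8.2% × (1 − 38%) = 5.0840%.
WACC = 0.6713 × 8.3900% + 0.3287 × 5.0840% = 7.3032%.
After the change:
Total capital V = 17.48 + 8.56 = 26.04.
Equity: weight = 17.48/26.04 = 0.6713; cost = 8.39%.
Subordinated notes: weight = 8.56/26.04 = 0.3287; after-tax cost = 8.2% × (1 − 15.7%) = 6.9126%.
WACC = 0.6713 × 8.3900% + 0.3287 × 6.9126% = 7.9043%.
Change in WACC = 7.9043% − 7.3032% = 0.6011 pp.

+0.60 pp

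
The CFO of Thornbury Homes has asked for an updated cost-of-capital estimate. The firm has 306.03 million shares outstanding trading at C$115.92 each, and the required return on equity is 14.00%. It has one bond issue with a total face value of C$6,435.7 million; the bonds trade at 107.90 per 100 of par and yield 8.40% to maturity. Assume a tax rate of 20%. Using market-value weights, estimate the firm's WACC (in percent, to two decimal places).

12.81%

Market value of equity E = 115.92 × 306.03m = 35474.9976m. Market value of debt D = 6435.7m × 107.9/100 = 6944.1203m.
Total capital V = 35474.9976 + 6944.1203 = 42419.1179.
Equity: weight = 35474.9976/42419.1179 = 0.8363; cost = 14%.
Bonds outstanding: weight = 6944.1203/42419.1179 = 0.1637; after-tax cost = 8.4% × (1 − 20%) = 6.7200%.
WACC = 0.8363 × 14.0000% + 0.1637 × 6.7200% = 12.8082%.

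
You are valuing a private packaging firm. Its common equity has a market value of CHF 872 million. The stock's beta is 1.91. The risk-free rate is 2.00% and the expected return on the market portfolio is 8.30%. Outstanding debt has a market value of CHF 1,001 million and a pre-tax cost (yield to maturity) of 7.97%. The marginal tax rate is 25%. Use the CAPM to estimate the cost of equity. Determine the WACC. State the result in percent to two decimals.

Market risk premium = 8.3% − 2.0% = 6.3%.
Cost of equity via CAPM: Re = 2.0% + 1.91 × 6.3% = 14.0330%.
Total capital V = 872 + 1001 = 1873.
Equity: weight = 872/1873 = 0.4656; cost = 14.033%.
Debt: weight = 1001/1873 = 0.5344; after-tax cost = 7.97% × (1 − 25%) = 5.9775%.
WACC = 0.4656 × 14.0330% + 0.5344 × 5.9775% = 9.7278%.

9.73%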